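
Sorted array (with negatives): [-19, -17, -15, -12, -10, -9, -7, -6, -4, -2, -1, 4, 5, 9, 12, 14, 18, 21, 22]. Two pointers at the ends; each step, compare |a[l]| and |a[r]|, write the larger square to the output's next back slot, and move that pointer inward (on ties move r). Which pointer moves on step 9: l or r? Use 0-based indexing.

[0,18] |-19|<=|22| out[18]=484 → r--
[0,17] |-19|<=|21| out[17]=441 → r--
[0,16] |-19|>|18| out[16]=361 → l++
[1,16] |-17|<=|18| out[15]=324 → r--
[1,15] |-17|>|14| out[14]=289 → l++
[2,15] |-15|>|14| out[13]=225 → l++
[3,15] |-12|<=|14| out[12]=196 → r--
[3,14] |-12|<=|12| out[11]=144 → r--
[3,13] |-12|>|9| out[10]=144 → l++

l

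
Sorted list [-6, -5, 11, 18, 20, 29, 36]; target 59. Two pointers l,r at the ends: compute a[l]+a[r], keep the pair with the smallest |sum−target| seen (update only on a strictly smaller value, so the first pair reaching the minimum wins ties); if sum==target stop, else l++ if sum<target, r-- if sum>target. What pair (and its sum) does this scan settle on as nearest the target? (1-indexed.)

pair (20, 36) with sum 56 (|Δ|=3)

[1,7] -6+36=30 d=29 * → l++
[2,7] -5+36=31 d=28 * → l++
[3,7] 11+36=47 d=12 * → l++
[4,7] 18+36=54 d=5 * → l++
[5,7] 20+36=56 d=3 * → l++
[6,7] 29+36=65 d=6 → r--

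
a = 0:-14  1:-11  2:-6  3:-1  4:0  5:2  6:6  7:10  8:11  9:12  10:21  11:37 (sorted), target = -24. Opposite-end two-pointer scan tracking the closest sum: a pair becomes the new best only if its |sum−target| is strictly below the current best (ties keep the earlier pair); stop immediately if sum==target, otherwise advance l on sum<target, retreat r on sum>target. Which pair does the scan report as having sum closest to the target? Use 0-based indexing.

pair (-14, -11) with sum -25 (|Δ|=1)

l=0 r=11: -14+37=23 d=47 *, r--
l=0 r=10: -14+21=7 d=31 *, r--
l=0 r=9: -14+12=-2 d=22 *, r--
l=0 r=8: -14+11=-3 d=21 *, r--
l=0 r=7: -14+10=-4 d=20 *, r--
l=0 r=6: -14+6=-8 d=16 *, r--
l=0 r=5: -14+2=-12 d=12 *, r--
l=0 r=4: -14+0=-14 d=10 *, r--
l=0 r=3: -14+-1=-15 d=9 *, r--
l=0 r=2: -14+-6=-20 d=4 *, r--
l=0 r=1: -14+-11=-25 d=1 *, l++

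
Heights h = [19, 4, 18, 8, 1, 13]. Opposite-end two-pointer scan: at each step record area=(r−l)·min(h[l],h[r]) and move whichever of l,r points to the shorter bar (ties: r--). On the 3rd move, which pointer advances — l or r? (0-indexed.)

r

[0,5] min(19,13)*5=65 best=65 * → r--
[0,4] min(19,1)*4=4 best=65 → r--
[0,3] min(19,8)*3=24 best=65 → r--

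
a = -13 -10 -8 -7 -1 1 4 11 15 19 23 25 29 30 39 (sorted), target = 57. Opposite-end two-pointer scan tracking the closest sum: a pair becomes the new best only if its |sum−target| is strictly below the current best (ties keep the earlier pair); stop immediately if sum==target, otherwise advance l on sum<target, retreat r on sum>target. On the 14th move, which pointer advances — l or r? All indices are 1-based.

l=1 r=15: -13+39=26 d=31 *, l++
l=2 r=15: -10+39=29 d=28 *, l++
l=3 r=15: -8+39=31 d=26 *, l++
l=4 r=15: -7+39=32 d=25 *, l++
l=5 r=15: -1+39=38 d=19 *, l++
l=6 r=15: 1+39=40 d=17 *, l++
l=7 r=15: 4+39=43 d=14 *, l++
l=8 r=15: 11+39=50 d=7 *, l++
l=9 r=15: 15+39=54 d=3 *, l++
l=10 r=15: 19+39=58 d=1 *, r--
l=10 r=14: 19+30=49 d=8, l++
l=11 r=14: 23+30=53 d=4, l++
l=12 r=14: 25+30=55 d=2, l++
l=13 r=14: 29+30=59 d=2, r--

r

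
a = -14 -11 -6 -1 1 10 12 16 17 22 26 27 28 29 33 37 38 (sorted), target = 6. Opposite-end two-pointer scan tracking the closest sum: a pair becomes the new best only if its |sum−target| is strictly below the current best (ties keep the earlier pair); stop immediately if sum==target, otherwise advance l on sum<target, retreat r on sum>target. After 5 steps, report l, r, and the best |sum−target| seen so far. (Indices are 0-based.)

l=0, r=11, best |Δ|=8

l=0 r=16: -14+38=24 d=18 *, r--
l=0 r=15: -14+37=23 d=17 *, r--
l=0 r=14: -14+33=19 d=13 *, r--
l=0 r=13: -14+29=15 d=9 *, r--
l=0 r=12: -14+28=14 d=8 *, r--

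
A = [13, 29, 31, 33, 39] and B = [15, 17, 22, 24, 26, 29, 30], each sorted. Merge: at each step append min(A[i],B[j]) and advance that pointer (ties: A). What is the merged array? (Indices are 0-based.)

i=0 j=0: A[i]=13<=B[j]=15 take 13, i++
i=1 j=0: A[i]=29>B[j]=15 take 15, j++
i=1 j=1: A[i]=29>B[j]=17 take 17, j++
i=1 j=2: A[i]=29>B[j]=22 take 22, j++
i=1 j=3: A[i]=29>B[j]=24 take 24, j++
i=1 j=4: A[i]=29>B[j]=26 take 26, j++
i=1 j=5: A[i]=29<=B[j]=29 take 29, i++
i=2 j=5: A[i]=31>B[j]=29 take 29, j++
i=2 j=6: A[i]=31>B[j]=30 take 30, j++
i=2 j=7: B done, take A[i]=31, i++
i=3 j=7: B done, take A[i]=33, i++
i=4 j=7: B done, take A[i]=39, i++

[13, 15, 17, 22, 24, 26, 29, 29, 30, 31, 33, 39]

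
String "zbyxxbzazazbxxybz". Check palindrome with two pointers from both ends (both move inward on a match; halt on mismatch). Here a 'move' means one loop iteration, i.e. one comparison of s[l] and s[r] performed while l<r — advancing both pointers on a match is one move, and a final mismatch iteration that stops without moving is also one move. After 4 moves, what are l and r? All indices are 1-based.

l=1 r=17: 'z'=='z', l++,r--
l=2 r=16: 'b'=='b', l++,r--
l=3 r=15: 'y'=='y', l++,r--
l=4 r=14: 'x'=='x', l++,r--

l=5, r=13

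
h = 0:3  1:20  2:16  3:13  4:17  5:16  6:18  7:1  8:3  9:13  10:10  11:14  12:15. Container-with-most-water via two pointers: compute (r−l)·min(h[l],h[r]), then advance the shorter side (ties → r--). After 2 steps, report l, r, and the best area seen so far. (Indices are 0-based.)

l=1, r=11, best area=165

l=0 r=12: min(3,15)*12=36 best=36 *, l++
l=1 r=12: min(20,15)*11=165 best=165 *, r--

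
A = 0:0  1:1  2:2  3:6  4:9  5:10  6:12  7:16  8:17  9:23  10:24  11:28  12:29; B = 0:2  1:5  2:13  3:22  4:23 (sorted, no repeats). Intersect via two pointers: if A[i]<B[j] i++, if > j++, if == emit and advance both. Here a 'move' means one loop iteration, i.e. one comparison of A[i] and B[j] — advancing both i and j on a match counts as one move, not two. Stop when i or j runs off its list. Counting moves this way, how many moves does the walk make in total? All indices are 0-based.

13 moves

[i=0,j=0] 0<2 → i++
[i=1,j=0] 1<2 → i++
[i=2,j=0] 2==2 emit → i++,j++
[i=3,j=1] 6>5 → j++
[i=3,j=2] 6<13 → i++
[i=4,j=2] 9<13 → i++
[i=5,j=2] 10<13 → i++
[i=6,j=2] 12<13 → i++
[i=7,j=2] 16>13 → j++
[i=7,j=3] 16<22 → i++
[i=8,j=3] 17<22 → i++
[i=9,j=3] 23>22 → j++
[i=9,j=4] 23==23 emit → i++,j++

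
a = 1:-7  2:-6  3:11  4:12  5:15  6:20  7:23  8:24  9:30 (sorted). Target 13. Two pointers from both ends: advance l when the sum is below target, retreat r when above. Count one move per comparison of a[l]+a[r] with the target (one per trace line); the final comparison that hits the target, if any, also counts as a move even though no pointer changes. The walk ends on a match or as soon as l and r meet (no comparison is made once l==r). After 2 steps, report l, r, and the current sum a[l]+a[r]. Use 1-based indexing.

l=1, r=7, sum=16

l=1 r=9: -7+30=23 >13, r--
l=1 r=8: -7+24=17 >13, r--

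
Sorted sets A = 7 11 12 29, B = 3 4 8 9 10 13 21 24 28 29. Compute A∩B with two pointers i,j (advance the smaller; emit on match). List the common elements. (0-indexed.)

intersection = [29]

i=0 j=0: 7>3, j++
i=0 j=1: 7>4, j++
i=0 j=2: 7<8, i++
i=1 j=2: 11>8, j++
i=1 j=3: 11>9, j++
i=1 j=4: 11>10, j++
i=1 j=5: 11<13, i++
i=2 j=5: 12<13, i++
i=3 j=5: 29>13, j++
i=3 j=6: 29>21, j++
i=3 j=7: 29>24, j++
i=3 j=8: 29>28, j++
i=3 j=9: 29==29 emit, i++,j++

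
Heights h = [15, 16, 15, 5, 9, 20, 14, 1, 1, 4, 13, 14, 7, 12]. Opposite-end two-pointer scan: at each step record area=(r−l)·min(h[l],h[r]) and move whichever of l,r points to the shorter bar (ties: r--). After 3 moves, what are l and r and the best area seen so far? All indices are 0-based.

l=0 r=13: min(15,12)*13=156 best=156 *, r--
l=0 r=12: min(15,7)*12=84 best=156, r--
l=0 r=11: min(15,14)*11=154 best=156, r--

l=0, r=10, best area=156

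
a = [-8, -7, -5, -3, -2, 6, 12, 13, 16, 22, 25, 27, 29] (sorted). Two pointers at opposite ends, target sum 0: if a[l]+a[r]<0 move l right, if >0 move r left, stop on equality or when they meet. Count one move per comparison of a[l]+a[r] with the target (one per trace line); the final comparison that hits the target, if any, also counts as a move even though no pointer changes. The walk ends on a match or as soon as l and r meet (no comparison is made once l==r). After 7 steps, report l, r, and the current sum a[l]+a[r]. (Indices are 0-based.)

l=0, r=5, sum=-2

[0,12] -8+29=21 >0 → r--
[0,11] -8+27=19 >0 → r--
[0,10] -8+25=17 >0 → r--
[0,9] -8+22=14 >0 → r--
[0,8] -8+16=8 >0 → r--
[0,7] -8+13=5 >0 → r--
[0,6] -8+12=4 >0 → r--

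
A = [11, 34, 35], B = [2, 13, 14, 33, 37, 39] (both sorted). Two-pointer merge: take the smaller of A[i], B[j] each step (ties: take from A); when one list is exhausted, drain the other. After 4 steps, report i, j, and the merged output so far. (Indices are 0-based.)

i=0 j=0: A[i]=11>B[j]=2 take 2, j++
i=0 j=1: A[i]=11<=B[j]=13 take 11, i++
i=1 j=1: A[i]=34>B[j]=13 take 13, j++
i=1 j=2: A[i]=34>B[j]=14 take 14, j++

i=1, j=3, merged so far=[2, 11, 13, 14]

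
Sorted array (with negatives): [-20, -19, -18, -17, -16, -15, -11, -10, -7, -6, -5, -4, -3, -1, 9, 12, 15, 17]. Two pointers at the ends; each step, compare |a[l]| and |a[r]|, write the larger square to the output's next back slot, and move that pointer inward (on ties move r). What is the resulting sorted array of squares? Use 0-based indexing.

[1, 9, 16, 25, 36, 49, 81, 100, 121, 144, 225, 225, 256, 289, 289, 324, 361, 400]

l=0 r=17: |-20|>|17| out[17]=400, l++
l=1 r=17: |-19|>|17| out[16]=361, l++
l=2 r=17: |-18|>|17| out[15]=324, l++
l=3 r=17: |-17|<=|17| out[14]=289, r--
l=3 r=16: |-17|>|15| out[13]=289, l++
l=4 r=16: |-16|>|15| out[12]=256, l++
l=5 r=16: |-15|<=|15| out[11]=225, r--
l=5 r=15: |-15|>|12| out[10]=225, l++
l=6 r=15: |-11|<=|12| out[9]=144, r--
l=6 r=14: |-11|>|9| out[8]=121, l++
l=7 r=14: |-10|>|9| out[7]=100, l++
l=8 r=14: |-7|<=|9| out[6]=81, r--
l=8 r=13: |-7|>|-1| out[5]=49, l++
l=9 r=13: |-6|>|-1| out[4]=36, l++
l=10 r=13: |-5|>|-1| out[3]=25, l++
l=11 r=13: |-4|>|-1| out[2]=16, l++
l=12 r=13: |-3|>|-1| out[1]=9, l++
l=13 r=13: |-1|<=|-1| out[0]=1, r--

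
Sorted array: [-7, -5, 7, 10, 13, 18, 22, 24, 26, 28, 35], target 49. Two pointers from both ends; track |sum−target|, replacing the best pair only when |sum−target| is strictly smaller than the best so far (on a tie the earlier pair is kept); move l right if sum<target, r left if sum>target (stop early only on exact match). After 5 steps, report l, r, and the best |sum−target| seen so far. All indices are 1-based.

l=6, r=11, best |Δ|=1

[1,11] -7+35=28 d=21 * → l++
[2,11] -5+35=30 d=19 * → l++
[3,11] 7+35=42 d=7 * → l++
[4,11] 10+35=45 d=4 * → l++
[5,11] 13+35=48 d=1 * → l++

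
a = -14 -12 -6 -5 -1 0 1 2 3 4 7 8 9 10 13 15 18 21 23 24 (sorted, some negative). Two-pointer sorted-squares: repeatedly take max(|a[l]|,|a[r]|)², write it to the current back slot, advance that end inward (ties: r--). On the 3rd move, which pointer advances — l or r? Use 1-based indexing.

r

[1,20] |-14|<=|24| out[20]=576 → r--
[1,19] |-14|<=|23| out[19]=529 → r--
[1,18] |-14|<=|21| out[18]=441 → r--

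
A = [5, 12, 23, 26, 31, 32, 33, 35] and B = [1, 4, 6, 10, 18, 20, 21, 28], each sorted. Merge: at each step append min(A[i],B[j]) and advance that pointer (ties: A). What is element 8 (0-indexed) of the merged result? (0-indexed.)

[i=0,j=0] A[i]=5>B[j]=1 take 1 → j++
[i=0,j=1] A[i]=5>B[j]=4 take 4 → j++
[i=0,j=2] A[i]=5<=B[j]=6 take 5 → i++
[i=1,j=2] A[i]=12>B[j]=6 take 6 → j++
[i=1,j=3] A[i]=12>B[j]=10 take 10 → j++
[i=1,j=4] A[i]=12<=B[j]=18 take 12 → i++
[i=2,j=4] A[i]=23>B[j]=18 take 18 → j++
[i=2,j=5] A[i]=23>B[j]=20 take 20 → j++
[i=2,j=6] A[i]=23>B[j]=21 take 21 → j++
[i=2,j=7] A[i]=23<=B[j]=28 take 23 → i++
[i=3,j=7] A[i]=26<=B[j]=28 take 26 → i++
[i=4,j=7] A[i]=31>B[j]=28 take 28 → j++
[i=4,j=8] B done, take A[i]=31 → i++
[i=5,j=8] B done, take A[i]=32 → i++
[i=6,j=8] B done, take A[i]=33 → i++
[i=7,j=8] B done, take A[i]=35 → i++

merged[8] = 21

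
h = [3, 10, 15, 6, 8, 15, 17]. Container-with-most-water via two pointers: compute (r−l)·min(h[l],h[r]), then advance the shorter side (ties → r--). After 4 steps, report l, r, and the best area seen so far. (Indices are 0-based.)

l=4, r=6, best area=60

l=0 r=6: min(3,17)*6=18 best=18 *, l++
l=1 r=6: min(10,17)*5=50 best=50 *, l++
l=2 r=6: min(15,17)*4=60 best=60 *, l++
l=3 r=6: min(6,17)*3=18 best=60, l++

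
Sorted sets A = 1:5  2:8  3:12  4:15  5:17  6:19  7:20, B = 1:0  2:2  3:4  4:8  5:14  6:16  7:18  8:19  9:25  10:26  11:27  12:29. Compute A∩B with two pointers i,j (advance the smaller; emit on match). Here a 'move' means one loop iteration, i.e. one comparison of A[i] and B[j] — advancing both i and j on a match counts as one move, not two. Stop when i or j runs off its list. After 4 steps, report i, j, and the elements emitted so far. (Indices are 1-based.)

i=2, j=4, emitted=[]

i=1 j=1: 5>0, j++
i=1 j=2: 5>2, j++
i=1 j=3: 5>4, j++
i=1 j=4: 5<8, i++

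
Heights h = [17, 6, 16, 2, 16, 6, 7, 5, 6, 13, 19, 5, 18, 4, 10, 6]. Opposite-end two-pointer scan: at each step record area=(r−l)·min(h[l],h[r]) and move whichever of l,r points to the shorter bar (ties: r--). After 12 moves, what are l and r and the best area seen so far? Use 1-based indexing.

l=1 r=16: min(17,6)*15=90 best=90 *, r--
l=1 r=15: min(17,10)*14=140 best=140 *, r--
l=1 r=14: min(17,4)*13=52 best=140, r--
l=1 r=13: min(17,18)*12=204 best=204 *, l++
l=2 r=13: min(6,18)*11=66 best=204, l++
l=3 r=13: min(16,18)*10=160 best=204, l++
l=4 r=13: min(2,18)*9=18 best=204, l++
l=5 r=13: min(16,18)*8=128 best=204, l++
l=6 r=13: min(6,18)*7=42 best=204, l++
l=7 r=13: min(7,18)*6=42 best=204, l++
l=8 r=13: min(5,18)*5=25 best=204, l++
l=9 r=13: min(6,18)*4=24 best=204, l++

l=10, r=13, best area=204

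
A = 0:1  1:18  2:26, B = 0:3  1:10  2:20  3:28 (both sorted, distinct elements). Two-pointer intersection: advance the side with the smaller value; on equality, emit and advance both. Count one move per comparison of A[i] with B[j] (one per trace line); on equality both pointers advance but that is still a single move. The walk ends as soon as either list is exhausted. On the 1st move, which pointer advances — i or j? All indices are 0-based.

i=0 j=0: 1<3, i++

i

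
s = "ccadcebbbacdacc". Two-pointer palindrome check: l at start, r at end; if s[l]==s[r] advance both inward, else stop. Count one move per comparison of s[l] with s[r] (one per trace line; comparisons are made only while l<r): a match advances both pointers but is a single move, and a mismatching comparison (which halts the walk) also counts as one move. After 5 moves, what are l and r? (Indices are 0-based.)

l=5, r=9

l=0 r=14: 'c'=='c', l++,r--
l=1 r=13: 'c'=='c', l++,r--
l=2 r=12: 'a'=='a', l++,r--
l=3 r=11: 'd'=='d', l++,r--
l=4 r=10: 'c'=='c', l++,r--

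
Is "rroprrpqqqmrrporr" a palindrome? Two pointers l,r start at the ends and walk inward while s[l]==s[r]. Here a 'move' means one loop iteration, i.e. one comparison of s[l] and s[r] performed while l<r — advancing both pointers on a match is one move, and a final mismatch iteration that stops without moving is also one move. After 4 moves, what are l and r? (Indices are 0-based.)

[0,16] 'r'=='r' → l++,r--
[1,15] 'r'=='r' → l++,r--
[2,14] 'o'=='o' → l++,r--
[3,13] 'p'=='p' → l++,r--

l=4, r=12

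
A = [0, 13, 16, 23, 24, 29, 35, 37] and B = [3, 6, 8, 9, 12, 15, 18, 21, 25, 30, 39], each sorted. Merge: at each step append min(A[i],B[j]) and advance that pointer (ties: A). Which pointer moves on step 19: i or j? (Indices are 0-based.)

j

i=0 j=0: A[i]=0<=B[j]=3 take 0, i++
i=1 j=0: A[i]=13>B[j]=3 take 3, j++
i=1 j=1: A[i]=13>B[j]=6 take 6, j++
i=1 j=2: A[i]=13>B[j]=8 take 8, j++
i=1 j=3: A[i]=13>B[j]=9 take 9, j++
i=1 j=4: A[i]=13>B[j]=12 take 12, j++
i=1 j=5: A[i]=13<=B[j]=15 take 13, i++
i=2 j=5: A[i]=16>B[j]=15 take 15, j++
i=2 j=6: A[i]=16<=B[j]=18 take 16, i++
i=3 j=6: A[i]=23>B[j]=18 take 18, j++
i=3 j=7: A[i]=23>B[j]=21 take 21, j++
i=3 j=8: A[i]=23<=B[j]=25 take 23, i++
i=4 j=8: A[i]=24<=B[j]=25 take 24, i++
i=5 j=8: A[i]=29>B[j]=25 take 25, j++
i=5 j=9: A[i]=29<=B[j]=30 take 29, i++
i=6 j=9: A[i]=35>B[j]=30 take 30, j++
i=6 j=10: A[i]=35<=B[j]=39 take 35, i++
i=7 j=10: A[i]=37<=B[j]=39 take 37, i++
i=8 j=10: A done, take B[j]=39, j++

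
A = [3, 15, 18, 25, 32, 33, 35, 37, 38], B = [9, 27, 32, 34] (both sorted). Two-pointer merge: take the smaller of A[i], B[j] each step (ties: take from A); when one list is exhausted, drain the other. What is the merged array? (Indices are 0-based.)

[i=0,j=0] A[i]=3<=B[j]=9 take 3 → i++
[i=1,j=0] A[i]=15>B[j]=9 take 9 → j++
[i=1,j=1] A[i]=15<=B[j]=27 take 15 → i++
[i=2,j=1] A[i]=18<=B[j]=27 take 18 → i++
[i=3,j=1] A[i]=25<=B[j]=27 take 25 → i++
[i=4,j=1] A[i]=32>B[j]=27 take 27 → j++
[i=4,j=2] A[i]=32<=B[j]=32 take 32 → i++
[i=5,j=2] A[i]=33>B[j]=32 take 32 → j++
[i=5,j=3] A[i]=33<=B[j]=34 take 33 → i++
[i=6,j=3] A[i]=35>B[j]=34 take 34 → j++
[i=6,j=4] B done, take A[i]=35 → i++
[i=7,j=4] B done, take A[i]=37 → i++
[i=8,j=4] B done, take A[i]=38 → i++

[3, 9, 15, 18, 25, 27, 32, 32, 33, 34, 35, 37, 38]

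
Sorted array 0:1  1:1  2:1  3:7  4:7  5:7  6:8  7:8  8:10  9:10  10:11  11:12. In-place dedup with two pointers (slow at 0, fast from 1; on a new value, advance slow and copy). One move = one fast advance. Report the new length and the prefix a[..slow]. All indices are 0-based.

slow=0 fast=1: a[fast]=1=a[slow] dup, fast++
slow=0 fast=2: a[fast]=1=a[slow] dup, fast++
slow=0 fast=3: a[fast]=7≠a[slow]=1 write a[1]=7, slow++,fast++
slow=1 fast=4: a[fast]=7=a[slow] dup, fast++
slow=1 fast=5: a[fast]=7=a[slow] dup, fast++
slow=1 fast=6: a[fast]=8≠a[slow]=7 write a[2]=8, slow++,fast++
slow=2 fast=7: a[fast]=8=a[slow] dup, fast++
slow=2 fast=8: a[fast]=10≠a[slow]=8 write a[3]=10, slow++,fast++
slow=3 fast=9: a[fast]=10=a[slow] dup, fast++
slow=3 fast=10: a[fast]=11≠a[slow]=10 write a[4]=11, slow++,fast++
slow=4 fast=11: a[fast]=12≠a[slow]=11 write a[5]=12, slow++,fast++

length 6; prefix = [1, 7, 8, 10, 11, 12]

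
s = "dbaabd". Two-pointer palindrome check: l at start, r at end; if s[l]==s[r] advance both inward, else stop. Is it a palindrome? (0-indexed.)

l=0 r=5: 'd'=='d', l++,r--
l=1 r=4: 'b'=='b', l++,r--
l=2 r=3: 'a'=='a', l++,r--

palindrome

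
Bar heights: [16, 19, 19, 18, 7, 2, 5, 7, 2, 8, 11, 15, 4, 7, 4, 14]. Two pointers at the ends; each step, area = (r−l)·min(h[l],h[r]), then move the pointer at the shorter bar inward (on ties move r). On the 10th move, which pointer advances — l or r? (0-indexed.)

l=0 r=15: min(16,14)*15=210 best=210 *, r--
l=0 r=14: min(16,4)*14=56 best=210, r--
l=0 r=13: min(16,7)*13=91 best=210, r--
l=0 r=12: min(16,4)*12=48 best=210, r--
l=0 r=11: min(16,15)*11=165 best=210, r--
l=0 r=10: min(16,11)*10=110 best=210, r--
l=0 r=9: min(16,8)*9=72 best=210, r--
l=0 r=8: min(16,2)*8=16 best=210, r--
l=0 r=7: min(16,7)*7=49 best=210, r--
l=0 r=6: min(16,5)*6=30 best=210, r--

r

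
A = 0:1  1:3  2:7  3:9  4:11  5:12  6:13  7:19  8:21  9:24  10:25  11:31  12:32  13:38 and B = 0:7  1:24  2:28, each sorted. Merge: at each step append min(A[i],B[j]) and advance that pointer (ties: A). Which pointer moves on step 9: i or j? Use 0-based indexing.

[i=0,j=0] A[i]=1<=B[j]=7 take 1 → i++
[i=1,j=0] A[i]=3<=B[j]=7 take 3 → i++
[i=2,j=0] A[i]=7<=B[j]=7 take 7 → i++
[i=3,j=0] A[i]=9>B[j]=7 take 7 → j++
[i=3,j=1] A[i]=9<=B[j]=24 take 9 → i++
[i=4,j=1] A[i]=11<=B[j]=24 take 11 → i++
[i=5,j=1] A[i]=12<=B[j]=24 take 12 → i++
[i=6,j=1] A[i]=13<=B[j]=24 take 13 → i++
[i=7,j=1] A[i]=19<=B[j]=24 take 19 → i++

i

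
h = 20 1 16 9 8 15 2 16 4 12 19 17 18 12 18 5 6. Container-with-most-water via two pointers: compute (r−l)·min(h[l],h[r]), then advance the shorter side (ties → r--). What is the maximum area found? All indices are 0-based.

l=0 r=16: min(20,6)*16=96 best=96 *, r--
l=0 r=15: min(20,5)*15=75 best=96, r--
l=0 r=14: min(20,18)*14=252 best=252 *, r--
l=0 r=13: min(20,12)*13=156 best=252, r--
l=0 r=12: min(20,18)*12=216 best=252, r--
l=0 r=11: min(20,17)*11=187 best=252, r--
l=0 r=10: min(20,19)*10=190 best=252, r--
l=0 r=9: min(20,12)*9=108 best=252, r--
l=0 r=8: min(20,4)*8=32 best=252, r--
l=0 r=7: min(20,16)*7=112 best=252, r--
l=0 r=6: min(20,2)*6=12 best=252, r--
l=0 r=5: min(20,15)*5=75 best=252, r--
l=0 r=4: min(20,8)*4=32 best=252, r--
l=0 r=3: min(20,9)*3=27 best=252, r--
l=0 r=2: min(20,16)*2=32 best=252, r--
l=0 r=1: min(20,1)*1=1 best=252, r--

max area = 252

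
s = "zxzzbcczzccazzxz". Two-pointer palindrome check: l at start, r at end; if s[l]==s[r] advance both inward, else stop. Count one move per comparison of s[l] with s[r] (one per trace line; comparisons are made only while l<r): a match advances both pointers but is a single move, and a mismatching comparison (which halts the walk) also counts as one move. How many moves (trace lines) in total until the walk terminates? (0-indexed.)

l=0 r=15: 'z'=='z', l++,r--
l=1 r=14: 'x'=='x', l++,r--
l=2 r=13: 'z'=='z', l++,r--
l=3 r=12: 'z'=='z', l++,r--
l=4 r=11: 'b'!='a', stop

5 moves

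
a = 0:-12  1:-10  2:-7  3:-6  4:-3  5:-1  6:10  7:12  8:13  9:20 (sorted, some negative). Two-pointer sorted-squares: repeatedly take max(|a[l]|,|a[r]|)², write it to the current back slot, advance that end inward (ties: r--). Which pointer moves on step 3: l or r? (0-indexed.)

[0,9] |-12|<=|20| out[9]=400 → r--
[0,8] |-12|<=|13| out[8]=169 → r--
[0,7] |-12|<=|12| out[7]=144 → r--

r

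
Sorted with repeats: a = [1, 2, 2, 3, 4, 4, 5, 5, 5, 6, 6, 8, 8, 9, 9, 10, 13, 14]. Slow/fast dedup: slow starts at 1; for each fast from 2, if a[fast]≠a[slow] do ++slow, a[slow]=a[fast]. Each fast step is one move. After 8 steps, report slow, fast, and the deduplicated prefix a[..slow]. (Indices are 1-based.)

slow=1 fast=2: a[fast]=2≠a[slow]=1 write a[2]=2, slow++,fast++
slow=2 fast=3: a[fast]=2=a[slow] dup, fast++
slow=2 fast=4: a[fast]=3≠a[slow]=2 write a[3]=3, slow++,fast++
slow=3 fast=5: a[fast]=4≠a[slow]=3 write a[4]=4, slow++,fast++
slow=4 fast=6: a[fast]=4=a[slow] dup, fast++
slow=4 fast=7: a[fast]=5≠a[slow]=4 write a[5]=5, slow++,fast++
slow=5 fast=8: a[fast]=5=a[slow] dup, fast++
slow=5 fast=9: a[fast]=5=a[slow] dup, fast++

slow=5, fast=10, prefix=[1, 2, 3, 4, 5]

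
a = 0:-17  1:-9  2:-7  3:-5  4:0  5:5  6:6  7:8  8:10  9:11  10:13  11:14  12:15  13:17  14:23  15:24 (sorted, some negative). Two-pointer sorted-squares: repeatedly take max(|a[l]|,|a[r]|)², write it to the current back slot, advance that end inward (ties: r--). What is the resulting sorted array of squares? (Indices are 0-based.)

[0, 25, 25, 36, 49, 64, 81, 100, 121, 169, 196, 225, 289, 289, 529, 576]

[0,15] |-17|<=|24| out[15]=576 → r--
[0,14] |-17|<=|23| out[14]=529 → r--
[0,13] |-17|<=|17| out[13]=289 → r--
[0,12] |-17|>|15| out[12]=289 → l++
[1,12] |-9|<=|15| out[11]=225 → r--
[1,11] |-9|<=|14| out[10]=196 → r--
[1,10] |-9|<=|13| out[9]=169 → r--
[1,9] |-9|<=|11| out[8]=121 → r--
[1,8] |-9|<=|10| out[7]=100 → r--
[1,7] |-9|>|8| out[6]=81 → l++
[2,7] |-7|<=|8| out[5]=64 → r--
[2,6] |-7|>|6| out[4]=49 → l++
[3,6] |-5|<=|6| out[3]=36 → r--
[3,5] |-5|<=|5| out[2]=25 → r--
[3,4] |-5|>|0| out[1]=25 → l++
[4,4] |0|<=|0| out[0]=0 → r--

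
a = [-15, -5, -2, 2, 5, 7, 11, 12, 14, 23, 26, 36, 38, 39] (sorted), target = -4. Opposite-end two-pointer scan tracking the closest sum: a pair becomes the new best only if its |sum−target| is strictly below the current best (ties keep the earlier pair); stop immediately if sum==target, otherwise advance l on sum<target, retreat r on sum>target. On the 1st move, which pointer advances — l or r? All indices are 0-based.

[0,13] -15+39=24 d=28 * → r--

r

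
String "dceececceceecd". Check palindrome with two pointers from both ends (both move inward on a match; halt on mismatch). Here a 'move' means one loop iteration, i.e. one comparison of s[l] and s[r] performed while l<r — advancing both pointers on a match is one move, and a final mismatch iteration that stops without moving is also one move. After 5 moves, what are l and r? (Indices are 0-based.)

l=5, r=8

l=0 r=13: 'd'=='d', l++,r--
l=1 r=12: 'c'=='c', l++,r--
l=2 r=11: 'e'=='e', l++,r--
l=3 r=10: 'e'=='e', l++,r--
l=4 r=9: 'c'=='c', l++,r--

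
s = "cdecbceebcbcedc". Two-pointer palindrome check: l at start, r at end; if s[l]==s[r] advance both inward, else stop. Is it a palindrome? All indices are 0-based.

[0,14] 'c'=='c' → l++,r--
[1,13] 'd'=='d' → l++,r--
[2,12] 'e'=='e' → l++,r--
[3,11] 'c'=='c' → l++,r--
[4,10] 'b'=='b' → l++,r--
[5,9] 'c'=='c' → l++,r--
[6,8] 'e'!='b' → stop

not a palindrome (mismatch at 6,8)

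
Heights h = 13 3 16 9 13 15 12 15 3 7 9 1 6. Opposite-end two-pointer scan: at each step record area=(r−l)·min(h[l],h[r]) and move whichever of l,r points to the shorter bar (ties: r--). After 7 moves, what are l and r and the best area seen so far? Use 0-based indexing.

l=2, r=7, best area=91

[0,12] min(13,6)*12=72 best=72 * → r--
[0,11] min(13,1)*11=11 best=72 → r--
[0,10] min(13,9)*10=90 best=90 * → r--
[0,9] min(13,7)*9=63 best=90 → r--
[0,8] min(13,3)*8=24 best=90 → r--
[0,7] min(13,15)*7=91 best=91 * → l++
[1,7] min(3,15)*6=18 best=91 → l++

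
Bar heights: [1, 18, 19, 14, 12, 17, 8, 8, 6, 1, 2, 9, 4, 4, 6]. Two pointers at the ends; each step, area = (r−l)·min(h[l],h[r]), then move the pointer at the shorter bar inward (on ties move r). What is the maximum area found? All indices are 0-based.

l=0 r=14: min(1,6)*14=14 best=14 *, l++
l=1 r=14: min(18,6)*13=78 best=78 *, r--
l=1 r=13: min(18,4)*12=48 best=78, r--
l=1 r=12: min(18,4)*11=44 best=78, r--
l=1 r=11: min(18,9)*10=90 best=90 *, r--
l=1 r=10: min(18,2)*9=18 best=90, r--
l=1 r=9: min(18,1)*8=8 best=90, r--
l=1 r=8: min(18,6)*7=42 best=90, r--
l=1 r=7: min(18,8)*6=48 best=90, r--
l=1 r=6: min(18,8)*5=40 best=90, r--
l=1 r=5: min(18,17)*4=68 best=90, r--
l=1 r=4: min(18,12)*3=36 best=90, r--
l=1 r=3: min(18,14)*2=28 best=90, r--
l=1 r=2: min(18,19)*1=18 best=90, l++

max area = 90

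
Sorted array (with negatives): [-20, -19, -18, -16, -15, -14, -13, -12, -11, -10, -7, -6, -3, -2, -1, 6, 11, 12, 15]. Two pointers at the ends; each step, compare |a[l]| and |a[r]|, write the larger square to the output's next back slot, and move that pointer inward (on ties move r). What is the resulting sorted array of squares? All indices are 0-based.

[1, 4, 9, 36, 36, 49, 100, 121, 121, 144, 144, 169, 196, 225, 225, 256, 324, 361, 400]

[0,18] |-20|>|15| out[18]=400 → l++
[1,18] |-19|>|15| out[17]=361 → l++
[2,18] |-18|>|15| out[16]=324 → l++
[3,18] |-16|>|15| out[15]=256 → l++
[4,18] |-15|<=|15| out[14]=225 → r--
[4,17] |-15|>|12| out[13]=225 → l++
[5,17] |-14|>|12| out[12]=196 → l++
[6,17] |-13|>|12| out[11]=169 → l++
[7,17] |-12|<=|12| out[10]=144 → r--
[7,16] |-12|>|11| out[9]=144 → l++
[8,16] |-11|<=|11| out[8]=121 → r--
[8,15] |-11|>|6| out[7]=121 → l++
[9,15] |-10|>|6| out[6]=100 → l++
[10,15] |-7|>|6| out[5]=49 → l++
[11,15] |-6|<=|6| out[4]=36 → r--
[11,14] |-6|>|-1| out[3]=36 → l++
[12,14] |-3|>|-1| out[2]=9 → l++
[13,14] |-2|>|-1| out[1]=4 → l++
[14,14] |-1|<=|-1| out[0]=1 → r--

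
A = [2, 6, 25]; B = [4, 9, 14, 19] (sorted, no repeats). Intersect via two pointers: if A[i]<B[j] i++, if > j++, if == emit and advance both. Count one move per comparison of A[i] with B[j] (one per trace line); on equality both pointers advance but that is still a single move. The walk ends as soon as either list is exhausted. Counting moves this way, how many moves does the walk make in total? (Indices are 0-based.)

[i=0,j=0] 2<4 → i++
[i=1,j=0] 6>4 → j++
[i=1,j=1] 6<9 → i++
[i=2,j=1] 25>9 → j++
[i=2,j=2] 25>14 → j++
[i=2,j=3] 25>19 → j++

6 moves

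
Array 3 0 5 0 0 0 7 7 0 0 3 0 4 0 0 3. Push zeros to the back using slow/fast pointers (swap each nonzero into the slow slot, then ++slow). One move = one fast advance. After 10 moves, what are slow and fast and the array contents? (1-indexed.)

(s=1,f=1) a[fast]=3≠0 swap→a[1]=3 → slow++,fast++
(s=2,f=2) a[fast]=0 → fast++
(s=2,f=3) a[fast]=5≠0 swap→a[2]=5 → slow++,fast++
(s=3,f=4) a[fast]=0 → fast++
(s=3,f=5) a[fast]=0 → fast++
(s=3,f=6) a[fast]=0 → fast++
(s=3,f=7) a[fast]=7≠0 swap→a[3]=7 → slow++,fast++
(s=4,f=8) a[fast]=7≠0 swap→a[4]=7 → slow++,fast++
(s=5,f=9) a[fast]=0 → fast++
(s=5,f=10) a[fast]=0 → fast++

slow=5, fast=11, a=[3, 5, 7, 7, 0, 0, 0, 0, 0, 0, 3, 0, 4, 0, 0, 3]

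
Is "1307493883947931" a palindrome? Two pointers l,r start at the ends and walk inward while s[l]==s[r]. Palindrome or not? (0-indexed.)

l=0 r=15: '1'=='1', l++,r--
l=1 r=14: '3'=='3', l++,r--
l=2 r=13: '0'!='9', stop

not a palindrome (mismatch at 2,13)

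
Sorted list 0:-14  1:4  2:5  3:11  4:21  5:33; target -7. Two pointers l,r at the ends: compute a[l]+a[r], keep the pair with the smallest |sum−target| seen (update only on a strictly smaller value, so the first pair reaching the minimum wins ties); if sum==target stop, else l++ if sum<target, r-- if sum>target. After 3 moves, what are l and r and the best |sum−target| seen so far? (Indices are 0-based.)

l=0, r=2, best |Δ|=4

l=0 r=5: -14+33=19 d=26 *, r--
l=0 r=4: -14+21=7 d=14 *, r--
l=0 r=3: -14+11=-3 d=4 *, r--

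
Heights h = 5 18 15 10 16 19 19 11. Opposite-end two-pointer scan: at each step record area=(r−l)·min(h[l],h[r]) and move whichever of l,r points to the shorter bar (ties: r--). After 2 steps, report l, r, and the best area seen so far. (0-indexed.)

l=1, r=6, best area=66

[0,7] min(5,11)*7=35 best=35 * → l++
[1,7] min(18,11)*6=66 best=66 * → r--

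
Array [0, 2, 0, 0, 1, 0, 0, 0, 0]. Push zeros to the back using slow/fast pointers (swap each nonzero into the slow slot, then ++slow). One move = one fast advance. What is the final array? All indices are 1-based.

(s=1,f=1) a[fast]=0 → fast++
(s=1,f=2) a[fast]=2≠0 swap→a[1]=2 → slow++,fast++
(s=2,f=3) a[fast]=0 → fast++
(s=2,f=4) a[fast]=0 → fast++
(s=2,f=5) a[fast]=1≠0 swap→a[2]=1 → slow++,fast++
(s=3,f=6) a[fast]=0 → fast++
(s=3,f=7) a[fast]=0 → fast++
(s=3,f=8) a[fast]=0 → fast++
(s=3,f=9) a[fast]=0 → fast++

[2, 1, 0, 0, 0, 0, 0, 0, 0]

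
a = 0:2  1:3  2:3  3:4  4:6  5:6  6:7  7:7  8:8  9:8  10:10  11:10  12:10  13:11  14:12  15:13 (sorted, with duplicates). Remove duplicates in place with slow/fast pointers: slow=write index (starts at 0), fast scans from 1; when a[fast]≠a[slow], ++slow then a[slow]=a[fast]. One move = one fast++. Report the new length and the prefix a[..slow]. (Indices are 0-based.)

length 10; prefix = [2, 3, 4, 6, 7, 8, 10, 11, 12, 13]

slow=0 fast=1: a[fast]=3≠a[slow]=2 write a[1]=3, slow++,fast++
slow=1 fast=2: a[fast]=3=a[slow] dup, fast++
slow=1 fast=3: a[fast]=4≠a[slow]=3 write a[2]=4, slow++,fast++
slow=2 fast=4: a[fast]=6≠a[slow]=4 write a[3]=6, slow++,fast++
slow=3 fast=5: a[fast]=6=a[slow] dup, fast++
slow=3 fast=6: a[fast]=7≠a[slow]=6 write a[4]=7, slow++,fast++
slow=4 fast=7: a[fast]=7=a[slow] dup, fast++
slow=4 fast=8: a[fast]=8≠a[slow]=7 write a[5]=8, slow++,fast++
slow=5 fast=9: a[fast]=8=a[slow] dup, fast++
slow=5 fast=10: a[fast]=10≠a[slow]=8 write a[6]=10, slow++,fast++
slow=6 fast=11: a[fast]=10=a[slow] dup, fast++
slow=6 fast=12: a[fast]=10=a[slow] dup, fast++
slow=6 fast=13: a[fast]=11≠a[slow]=10 write a[7]=11, slow++,fast++
slow=7 fast=14: a[fast]=12≠a[slow]=11 write a[8]=12, slow++,fast++
slow=8 fast=15: a[fast]=13≠a[slow]=12 write a[9]=13, slow++,fast++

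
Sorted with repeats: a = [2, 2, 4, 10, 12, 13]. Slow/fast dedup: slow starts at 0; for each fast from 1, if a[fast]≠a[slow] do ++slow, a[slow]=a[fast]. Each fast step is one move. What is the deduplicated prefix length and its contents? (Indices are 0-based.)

slow=0 fast=1: a[fast]=2=a[slow] dup, fast++
slow=0 fast=2: a[fast]=4≠a[slow]=2 write a[1]=4, slow++,fast++
slow=1 fast=3: a[fast]=10≠a[slow]=4 write a[2]=10, slow++,fast++
slow=2 fast=4: a[fast]=12≠a[slow]=10 write a[3]=12, slow++,fast++
slow=3 fast=5: a[fast]=13≠a[slow]=12 write a[4]=13, slow++,fast++

length 5; prefix = [2, 4, 10, 12, 13]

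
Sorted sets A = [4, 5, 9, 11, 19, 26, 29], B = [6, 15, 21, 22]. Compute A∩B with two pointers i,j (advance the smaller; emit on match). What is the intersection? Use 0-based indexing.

i=0 j=0: 4<6, i++
i=1 j=0: 5<6, i++
i=2 j=0: 9>6, j++
i=2 j=1: 9<15, i++
i=3 j=1: 11<15, i++
i=4 j=1: 19>15, j++
i=4 j=2: 19<21, i++
i=5 j=2: 26>21, j++
i=5 j=3: 26>22, j++

intersection = []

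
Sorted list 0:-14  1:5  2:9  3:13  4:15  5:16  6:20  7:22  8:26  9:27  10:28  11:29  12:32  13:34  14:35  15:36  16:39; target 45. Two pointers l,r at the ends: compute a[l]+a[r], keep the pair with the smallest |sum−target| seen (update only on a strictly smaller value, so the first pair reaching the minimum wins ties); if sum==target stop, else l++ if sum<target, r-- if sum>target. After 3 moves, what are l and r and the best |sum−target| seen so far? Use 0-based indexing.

l=0 r=16: -14+39=25 d=20 *, l++
l=1 r=16: 5+39=44 d=1 *, l++
l=2 r=16: 9+39=48 d=3, r--

l=2, r=15, best |Δ|=1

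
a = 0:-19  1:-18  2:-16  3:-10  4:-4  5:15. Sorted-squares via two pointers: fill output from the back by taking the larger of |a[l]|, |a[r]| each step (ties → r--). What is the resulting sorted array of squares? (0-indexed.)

[0,5] |-19|>|15| out[5]=361 → l++
[1,5] |-18|>|15| out[4]=324 → l++
[2,5] |-16|>|15| out[3]=256 → l++
[3,5] |-10|<=|15| out[2]=225 → r--
[3,4] |-10|>|-4| out[1]=100 → l++
[4,4] |-4|<=|-4| out[0]=16 → r--

[16, 100, 225, 256, 324, 361]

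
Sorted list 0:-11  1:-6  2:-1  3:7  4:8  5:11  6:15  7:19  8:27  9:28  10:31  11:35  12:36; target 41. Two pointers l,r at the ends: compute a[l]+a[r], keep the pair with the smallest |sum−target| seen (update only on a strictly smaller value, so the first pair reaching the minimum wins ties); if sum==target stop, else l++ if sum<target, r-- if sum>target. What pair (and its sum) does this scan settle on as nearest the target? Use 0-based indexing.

[0,12] -11+36=25 d=16 * → l++
[1,12] -6+36=30 d=11 * → l++
[2,12] -1+36=35 d=6 * → l++
[3,12] 7+36=43 d=2 * → r--
[3,11] 7+35=42 d=1 * → r--
[3,10] 7+31=38 d=3 → l++
[4,10] 8+31=39 d=2 → l++
[5,10] 11+31=42 d=1 → r--
[5,9] 11+28=39 d=2 → l++
[6,9] 15+28=43 d=2 → r--
[6,8] 15+27=42 d=1 → r--
[6,7] 15+19=34 d=7 → l++

pair (7, 35) with sum 42 (|Δ|=1)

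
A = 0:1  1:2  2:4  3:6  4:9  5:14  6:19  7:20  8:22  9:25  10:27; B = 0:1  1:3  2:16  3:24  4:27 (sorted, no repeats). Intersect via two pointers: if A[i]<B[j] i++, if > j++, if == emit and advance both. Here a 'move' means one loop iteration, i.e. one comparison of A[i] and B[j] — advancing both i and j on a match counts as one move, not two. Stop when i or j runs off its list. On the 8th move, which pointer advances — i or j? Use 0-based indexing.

j

[i=0,j=0] 1==1 emit → i++,j++
[i=1,j=1] 2<3 → i++
[i=2,j=1] 4>3 → j++
[i=2,j=2] 4<16 → i++
[i=3,j=2] 6<16 → i++
[i=4,j=2] 9<16 → i++
[i=5,j=2] 14<16 → i++
[i=6,j=2] 19>16 → j++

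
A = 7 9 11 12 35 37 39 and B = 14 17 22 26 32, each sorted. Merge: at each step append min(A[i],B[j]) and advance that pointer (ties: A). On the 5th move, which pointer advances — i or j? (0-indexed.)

i=0 j=0: A[i]=7<=B[j]=14 take 7, i++
i=1 j=0: A[i]=9<=B[j]=14 take 9, i++
i=2 j=0: A[i]=11<=B[j]=14 take 11, i++
i=3 j=0: A[i]=12<=B[j]=14 take 12, i++
i=4 j=0: A[i]=35>B[j]=14 take 14, j++

j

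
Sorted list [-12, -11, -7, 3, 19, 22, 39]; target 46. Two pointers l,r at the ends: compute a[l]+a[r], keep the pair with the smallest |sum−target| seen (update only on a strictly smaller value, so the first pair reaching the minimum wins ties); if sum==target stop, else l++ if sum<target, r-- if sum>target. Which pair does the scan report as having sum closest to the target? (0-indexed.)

l=0 r=6: -12+39=27 d=19 *, l++
l=1 r=6: -11+39=28 d=18 *, l++
l=2 r=6: -7+39=32 d=14 *, l++
l=3 r=6: 3+39=42 d=4 *, l++
l=4 r=6: 19+39=58 d=12, r--
l=4 r=5: 19+22=41 d=5, l++

pair (3, 39) with sum 42 (|Δ|=4)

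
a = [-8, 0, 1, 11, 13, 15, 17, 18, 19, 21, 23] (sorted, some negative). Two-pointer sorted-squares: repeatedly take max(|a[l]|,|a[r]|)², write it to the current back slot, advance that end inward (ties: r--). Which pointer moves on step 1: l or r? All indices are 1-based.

r

[1,11] |-8|<=|23| out[11]=529 → r--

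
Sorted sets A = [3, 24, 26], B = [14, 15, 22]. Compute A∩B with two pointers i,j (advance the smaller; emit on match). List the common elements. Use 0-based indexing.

intersection = []

[i=0,j=0] 3<14 → i++
[i=1,j=0] 24>14 → j++
[i=1,j=1] 24>15 → j++
[i=1,j=2] 24>22 → j++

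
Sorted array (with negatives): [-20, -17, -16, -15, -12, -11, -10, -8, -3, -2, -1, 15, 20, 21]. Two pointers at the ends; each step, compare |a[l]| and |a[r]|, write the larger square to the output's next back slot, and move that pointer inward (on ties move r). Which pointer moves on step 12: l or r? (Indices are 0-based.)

l

l=0 r=13: |-20|<=|21| out[13]=441, r--
l=0 r=12: |-20|<=|20| out[12]=400, r--
l=0 r=11: |-20|>|15| out[11]=400, l++
l=1 r=11: |-17|>|15| out[10]=289, l++
l=2 r=11: |-16|>|15| out[9]=256, l++
l=3 r=11: |-15|<=|15| out[8]=225, r--
l=3 r=10: |-15|>|-1| out[7]=225, l++
l=4 r=10: |-12|>|-1| out[6]=144, l++
l=5 r=10: |-11|>|-1| out[5]=121, l++
l=6 r=10: |-10|>|-1| out[4]=100, l++
l=7 r=10: |-8|>|-1| out[3]=64, l++
l=8 r=10: |-3|>|-1| out[2]=9, l++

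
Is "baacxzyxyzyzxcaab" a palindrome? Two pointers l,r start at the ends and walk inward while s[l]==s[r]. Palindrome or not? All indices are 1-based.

l=1 r=17: 'b'=='b', l++,r--
l=2 r=16: 'a'=='a', l++,r--
l=3 r=15: 'a'=='a', l++,r--
l=4 r=14: 'c'=='c', l++,r--
l=5 r=13: 'x'=='x', l++,r--
l=6 r=12: 'z'=='z', l++,r--
l=7 r=11: 'y'=='y', l++,r--
l=8 r=10: 'x'!='z', stop

not a palindrome (mismatch at 8,10)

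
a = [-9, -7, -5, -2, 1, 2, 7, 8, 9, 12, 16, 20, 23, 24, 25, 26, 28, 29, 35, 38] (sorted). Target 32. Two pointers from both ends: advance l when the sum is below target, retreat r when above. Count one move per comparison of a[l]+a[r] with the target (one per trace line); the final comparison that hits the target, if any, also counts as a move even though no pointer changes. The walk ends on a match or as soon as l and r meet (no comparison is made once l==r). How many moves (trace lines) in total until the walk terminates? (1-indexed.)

12 moves

l=1 r=20: -9+38=29 <32, l++
l=2 r=20: -7+38=31 <32, l++
l=3 r=20: -5+38=33 >32, r--
l=3 r=19: -5+35=30 <32, l++
l=4 r=19: -2+35=33 >32, r--
l=4 r=18: -2+29=27 <32, l++
l=5 r=18: 1+29=30 <32, l++
l=6 r=18: 2+29=31 <32, l++
l=7 r=18: 7+29=36 >32, r--
l=7 r=17: 7+28=35 >32, r--
l=7 r=16: 7+26=33 >32, r--
l=7 r=15: 7+25=32, found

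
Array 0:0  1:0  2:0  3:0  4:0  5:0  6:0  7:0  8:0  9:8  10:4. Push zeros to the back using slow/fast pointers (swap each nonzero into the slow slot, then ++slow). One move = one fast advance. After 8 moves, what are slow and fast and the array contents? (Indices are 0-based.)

slow=0 fast=0: a[fast]=0, fast++
slow=0 fast=1: a[fast]=0, fast++
slow=0 fast=2: a[fast]=0, fast++
slow=0 fast=3: a[fast]=0, fast++
slow=0 fast=4: a[fast]=0, fast++
slow=0 fast=5: a[fast]=0, fast++
slow=0 fast=6: a[fast]=0, fast++
slow=0 fast=7: a[fast]=0, fast++

slow=0, fast=8, a=[0, 0, 0, 0, 0, 0, 0, 0, 0, 8, 4]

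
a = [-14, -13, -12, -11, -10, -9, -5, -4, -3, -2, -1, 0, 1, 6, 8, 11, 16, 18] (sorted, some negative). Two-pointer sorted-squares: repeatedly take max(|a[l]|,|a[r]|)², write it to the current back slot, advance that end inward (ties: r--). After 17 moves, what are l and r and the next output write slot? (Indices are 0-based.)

[0,17] |-14|<=|18| out[17]=324 → r--
[0,16] |-14|<=|16| out[16]=256 → r--
[0,15] |-14|>|11| out[15]=196 → l++
[1,15] |-13|>|11| out[14]=169 → l++
[2,15] |-12|>|11| out[13]=144 → l++
[3,15] |-11|<=|11| out[12]=121 → r--
[3,14] |-11|>|8| out[11]=121 → l++
[4,14] |-10|>|8| out[10]=100 → l++
[5,14] |-9|>|8| out[9]=81 → l++
[6,14] |-5|<=|8| out[8]=64 → r--
[6,13] |-5|<=|6| out[7]=36 → r--
[6,12] |-5|>|1| out[6]=25 → l++
[7,12] |-4|>|1| out[5]=16 → l++
[8,12] |-3|>|1| out[4]=9 → l++
[9,12] |-2|>|1| out[3]=4 → l++
[10,12] |-1|<=|1| out[2]=1 → r--
[10,11] |-1|>|0| out[1]=1 → l++

l=11, r=11, next write slot=0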